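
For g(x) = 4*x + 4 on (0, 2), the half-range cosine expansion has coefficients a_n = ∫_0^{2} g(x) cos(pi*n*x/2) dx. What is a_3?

-32/(9*pi**2)

a_3 = ∫_0^{2} (4*x + 4) cos(3*pi*x/2) dx.
Integrating by parts (boundary term plus one more integral), an antiderivative of (4*x + 4) cos(3*pi*x/2) is 8*x*sin(3*pi*x/2)/(3*pi) + 8*sin(3*pi*x/2)/(3*pi) + 16*cos(3*pi*x/2)/(9*pi**2); evaluating from 0 to 2: ∫_{0}^{2} (4*x + 4) cos(3*pi*x/2) dx = (-16/(9*pi**2)) - (16/(9*pi**2)) = -32/(9*pi**2).
Hence a_3 = -32/(9*pi**2).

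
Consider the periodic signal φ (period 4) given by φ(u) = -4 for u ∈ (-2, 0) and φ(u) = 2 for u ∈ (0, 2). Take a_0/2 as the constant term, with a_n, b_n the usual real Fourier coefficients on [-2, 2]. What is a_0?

-2

a_0 = 1/2 ∫_{-2}^{2} φ(u) du = 1/2 · (-4) = -2.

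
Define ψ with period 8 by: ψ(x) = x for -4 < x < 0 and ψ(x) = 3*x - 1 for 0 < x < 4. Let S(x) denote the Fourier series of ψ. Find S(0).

At x = 0 the one-sided limits are ψ(0^-) = 0 and ψ(0^+) = -1.
By Dirichlet's theorem the series converges to their average, [(0) + (-1)]/2 = -1/2.

-1/2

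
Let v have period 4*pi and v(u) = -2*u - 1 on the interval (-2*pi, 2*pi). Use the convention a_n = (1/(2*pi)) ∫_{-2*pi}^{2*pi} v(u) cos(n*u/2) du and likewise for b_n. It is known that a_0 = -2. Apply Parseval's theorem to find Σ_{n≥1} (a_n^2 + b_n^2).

Parseval: a_0^2/2 + Σ_{n≥1} (a_n^2+b_n^2) = (1/(2*pi)) ∫_{-2*pi}^{2*pi} v(u)^2 du = 2 + 32*pi**2/3.
Subtract a_0^2/2 = 2: Σ (a_n^2+b_n^2) = 32*pi**2/3.

32*pi**2/3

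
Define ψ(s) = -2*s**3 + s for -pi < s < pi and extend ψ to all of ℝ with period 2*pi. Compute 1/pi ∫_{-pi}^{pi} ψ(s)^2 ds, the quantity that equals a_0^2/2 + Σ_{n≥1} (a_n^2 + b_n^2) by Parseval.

1/pi ∫_{-pi}^{pi} ψ(s)^2 ds = 1/pi · (2*pi**3*(-84*pi**2 + 35 + 60*pi**4)/105) = 2*pi**2*(-84*pi**2 + 35 + 60*pi**4)/105.

2*pi**2*(-84*pi**2 + 35 + 60*pi**4)/105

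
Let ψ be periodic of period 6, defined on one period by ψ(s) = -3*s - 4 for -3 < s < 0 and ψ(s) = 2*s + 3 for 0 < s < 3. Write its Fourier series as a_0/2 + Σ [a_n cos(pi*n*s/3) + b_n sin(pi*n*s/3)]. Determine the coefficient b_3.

11/(3*pi)

b_3 = 1/3 ∫_{-3}^{3} ψ(s) sin(pi*s) ds.
Split the integral at the breakpoints.
Integrating by parts (boundary term plus one more integral), an antiderivative of (-3*s - 4) sin(pi*s) is 3*s*cos(pi*s)/pi - 3*sin(pi*s)/pi**2 + 4*cos(pi*s)/pi; evaluating from -3 to 0: ∫_{-3}^{0} (-3*s - 4) sin(pi*s) ds = (4/pi) - (5/pi) = -1/pi.
Integrating by parts (boundary term plus one more integral), an antiderivative of (2*s + 3) sin(pi*s) is -2*s*cos(pi*s)/pi + 2*sin(pi*s)/pi**2 - 3*cos(pi*s)/pi; evaluating from 0 to 3: ∫_{0}^{3} (2*s + 3) sin(pi*s) ds = (9/pi) - (-3/pi) = 12/pi.
Summing the pieces and multiplying by (1/3) gives b_3 = 11/(3*pi).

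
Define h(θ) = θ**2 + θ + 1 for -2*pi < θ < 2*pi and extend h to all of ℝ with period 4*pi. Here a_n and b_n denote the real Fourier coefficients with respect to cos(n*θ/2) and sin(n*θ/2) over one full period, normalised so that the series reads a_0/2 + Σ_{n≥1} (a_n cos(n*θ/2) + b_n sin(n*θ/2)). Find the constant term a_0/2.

a_0 = (1/(2*pi)) ∫_{-2*pi}^{2*pi} h(θ) dθ = (1/(2*pi)) · (4*pi + 16*pi**3/3) = 2 + 8*pi**2/3.
So the constant term a_0/2 = 1 + 4*pi**2/3.

1 + 4*pi**2/3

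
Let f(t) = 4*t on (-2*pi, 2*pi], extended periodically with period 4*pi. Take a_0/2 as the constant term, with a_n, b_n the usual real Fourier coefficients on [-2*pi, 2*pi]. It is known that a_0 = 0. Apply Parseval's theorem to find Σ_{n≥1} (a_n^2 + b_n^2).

Parseval: a_0^2/2 + Σ_{n≥1} (a_n^2+b_n^2) = (1/(2*pi)) ∫_{-2*pi}^{2*pi} f(t)^2 dt = 128*pi**2/3.
Subtract a_0^2/2 = 0: Σ (a_n^2+b_n^2) = 128*pi**2/3.

128*pi**2/3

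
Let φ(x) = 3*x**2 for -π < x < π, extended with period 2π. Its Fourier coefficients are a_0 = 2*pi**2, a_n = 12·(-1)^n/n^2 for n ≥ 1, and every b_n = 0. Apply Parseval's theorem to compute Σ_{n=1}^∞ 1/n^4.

Parseval: a_0^2/2 + Σ a_n^2 = (1/π) ∫_{-π}^{π} φ(x)^2 dx = 18*pi**4/5.
Subtract a_0^2/2 = 2*pi**4: Σ a_n^2 = 8*pi**4/5.
Since a_n^2 = 144/n^4, Σ 1/n^4 = pi**4/90.

pi**4/90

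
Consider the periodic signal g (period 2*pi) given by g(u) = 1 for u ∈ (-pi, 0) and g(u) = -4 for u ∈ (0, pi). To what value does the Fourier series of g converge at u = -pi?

At u = -pi the one-sided limits are g(-pi^-) = -4 and g(-pi^+) = 1.
By Dirichlet's theorem the series converges to their average, [(-4) + (1)]/2 = -3/2.

-3/2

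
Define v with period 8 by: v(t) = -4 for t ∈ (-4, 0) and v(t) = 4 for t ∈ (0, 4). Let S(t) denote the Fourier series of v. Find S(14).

t = 14 differs from t = -2 by 2 full period(s), and the series is 8-periodic.
v is continuous at t = -2 with value -4, so the series converges to -4 there.

-4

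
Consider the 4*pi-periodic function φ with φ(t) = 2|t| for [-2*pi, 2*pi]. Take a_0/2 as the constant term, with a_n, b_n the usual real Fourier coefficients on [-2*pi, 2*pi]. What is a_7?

-16/(49*pi)

a_7 = (1/(2*pi)) ∫_{-2*pi}^{2*pi} φ(t) cos(7*t/2) dt.
φ is even and cos(7*t/2) is even, so the integrand is even and a_7 = 1/pi ∫_0^{2*pi} φ(t) cos(7*t/2) dt.
Integrating by parts (boundary term plus one more integral), an antiderivative of (2*t) cos(7*t/2) is 4*t*sin(7*t/2)/7 + 8*cos(7*t/2)/49; evaluating from 0 to 2*pi: ∫_{0}^{2*pi} (2*t) cos(7*t/2) dt = (-8/49) - (8/49) = -16/49.
Hence a_7 = (1/pi)·(-16/49) = -16/(49*pi).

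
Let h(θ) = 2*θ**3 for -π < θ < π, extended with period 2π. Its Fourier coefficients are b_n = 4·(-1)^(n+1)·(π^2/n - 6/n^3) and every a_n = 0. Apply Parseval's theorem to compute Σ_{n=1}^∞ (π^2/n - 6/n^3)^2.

Parseval: Σ b_n^2 = (1/π) ∫_{-π}^{π} h(θ)^2 dθ = 8*pi**6/7.
b_n^2 = 16·(π^2/n - 6/n^3)^2, so the sum equals (8*pi**6/7)/16 = pi**6/14.

pi**6/14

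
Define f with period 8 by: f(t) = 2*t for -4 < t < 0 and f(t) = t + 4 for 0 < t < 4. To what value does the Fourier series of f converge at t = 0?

At t = 0 the one-sided limits are f(0^-) = 0 and f(0^+) = 4.
By Dirichlet's theorem the series converges to their average, [(0) + (4)]/2 = 2.

2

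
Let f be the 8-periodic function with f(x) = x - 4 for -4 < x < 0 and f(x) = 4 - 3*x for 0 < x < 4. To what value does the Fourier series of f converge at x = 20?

-8

x = 20 differs from x = 4 by 2 full period(s), and the series is 8-periodic.
f is continuous at x = 4 with value -8, so the series converges to -8 there.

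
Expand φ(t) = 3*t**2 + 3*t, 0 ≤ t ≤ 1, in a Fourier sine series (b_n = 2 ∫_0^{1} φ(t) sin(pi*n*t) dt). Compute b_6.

b_6 = 2 ∫_0^{1} (3*t**2 + 3*t) sin(6*pi*t) dt.
Integrating by parts twice (tabular method), an antiderivative of (3*t**2 + 3*t) sin(6*pi*t) is -t**2*cos(6*pi*t)/(2*pi) + t*sin(6*pi*t)/(6*pi**2) - t*cos(6*pi*t)/(2*pi) + sin(6*pi*t)/(12*pi**2) + cos(6*pi*t)/(36*pi**3); evaluating from 0 to 1: ∫_{0}^{1} (3*t**2 + 3*t) sin(6*pi*t) dt = ((1/36 - pi**2)/pi**3) - (1/(36*pi**3)) = -1/pi.
Hence b_6 = 2·(-1/pi) = -2/pi.

-2/pi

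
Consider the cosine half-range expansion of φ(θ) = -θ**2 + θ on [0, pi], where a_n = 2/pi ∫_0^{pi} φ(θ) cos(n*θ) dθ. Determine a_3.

4*(-1 + pi)/(9*pi)

a_3 = 2/pi ∫_0^{pi} (-θ**2 + θ) cos(3*θ) dθ.
Integrating by parts twice (tabular method), an antiderivative of (-θ**2 + θ) cos(3*θ) is -θ**2*sin(3*θ)/3 + θ*sin(3*θ)/3 - 2*θ*cos(3*θ)/9 + 2*sin(3*θ)/27 + cos(3*θ)/9; evaluating from 0 to pi: ∫_{0}^{pi} (-θ**2 + θ) cos(3*θ) dθ = (-1/9 + 2*pi/9) - (1/9) = -2/9 + 2*pi/9.
Hence a_3 = (2/pi)·(-2/9 + 2*pi/9) = 4*(-1 + pi)/(9*pi).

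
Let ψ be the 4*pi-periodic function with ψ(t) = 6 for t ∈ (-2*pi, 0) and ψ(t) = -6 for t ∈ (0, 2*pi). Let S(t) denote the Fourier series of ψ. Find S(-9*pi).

t = -9*pi differs from t = -pi by -2 full period(s), and the series is 4*pi-periodic.
ψ is continuous at t = -pi with value 6, so the series converges to 6 there.

6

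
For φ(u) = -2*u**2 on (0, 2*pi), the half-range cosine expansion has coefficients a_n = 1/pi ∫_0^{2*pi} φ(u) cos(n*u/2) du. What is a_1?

a_1 = 1/pi ∫_0^{2*pi} (-2*u**2) cos(u/2) du.
Integrating by parts twice (tabular method), an antiderivative of (-2*u**2) cos(u/2) is -4*u**2*sin(u/2) - 16*u*cos(u/2) + 32*sin(u/2); evaluating from 0 to 2*pi: ∫_{0}^{2*pi} (-2*u**2) cos(u/2) du = (32*pi) - (0) = 32*pi.
Hence a_1 = (1/pi)·(32*pi) = 32.

32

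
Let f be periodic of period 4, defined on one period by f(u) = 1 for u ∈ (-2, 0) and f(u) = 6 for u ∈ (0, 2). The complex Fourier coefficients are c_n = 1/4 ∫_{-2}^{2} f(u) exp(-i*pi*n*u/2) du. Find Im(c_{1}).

-5/pi

Since f is real-valued, Im(c_{1}) = -1/4 ∫_{-2}^{2} f(u) sin(pi*u/2) du = -b_{1}/2.
Split the integral at the breakpoints.
Directly, an antiderivative of (1) sin(pi*u/2) is -2*cos(pi*u/2)/pi; evaluating from -2 to 0: ∫_{-2}^{0} (1) sin(pi*u/2) du = (-2/pi) - (2/pi) = -4/pi.
Directly, an antiderivative of (6) sin(pi*u/2) is -12*cos(pi*u/2)/pi; evaluating from 0 to 2: ∫_{0}^{2} (6) sin(pi*u/2) du = (12/pi) - (-12/pi) = 24/pi.
So ∫_{-2}^{2} f(u) sin(pi*u/2) du = 20/pi.
Hence Im(c_{1}) = (-1/4)·(20/pi) = -5/pi.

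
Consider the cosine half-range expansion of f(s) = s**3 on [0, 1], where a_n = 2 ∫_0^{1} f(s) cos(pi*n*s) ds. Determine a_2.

a_2 = 2 ∫_0^{1} (s**3) cos(2*pi*s) ds.
Integrating by parts three times (tabular method), an antiderivative of (s**3) cos(2*pi*s) is s**3*sin(2*pi*s)/(2*pi) + 3*s**2*cos(2*pi*s)/(4*pi**2) - 3*s*sin(2*pi*s)/(4*pi**3) - 3*cos(2*pi*s)/(8*pi**4); evaluating from 0 to 1: ∫_{0}^{1} (s**3) cos(2*pi*s) ds = (3*(-1 + 2*pi**2)/(8*pi**4)) - (-3/(8*pi**4)) = 3/(4*pi**2).
Hence a_2 = 2·(3/(4*pi**2)) = 3/(2*pi**2).

3/(2*pi**2)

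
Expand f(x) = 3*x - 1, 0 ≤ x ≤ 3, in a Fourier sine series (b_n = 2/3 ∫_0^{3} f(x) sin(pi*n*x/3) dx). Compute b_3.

b_3 = 2/3 ∫_0^{3} (3*x - 1) sin(pi*x) dx.
Integrating by parts (boundary term plus one more integral), an antiderivative of (3*x - 1) sin(pi*x) is -3*x*cos(pi*x)/pi + 3*sin(pi*x)/pi**2 + cos(pi*x)/pi; evaluating from 0 to 3: ∫_{0}^{3} (3*x - 1) sin(pi*x) dx = (8/pi) - (1/pi) = 7/pi.
Hence b_3 = (2/3)·(7/pi) = 14/(3*pi).

14/(3*pi)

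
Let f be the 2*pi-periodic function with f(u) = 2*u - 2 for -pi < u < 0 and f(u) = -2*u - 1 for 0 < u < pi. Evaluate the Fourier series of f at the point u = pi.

-2*pi - 3/2

At u = pi the one-sided limits are f(pi^-) = -2*pi - 1 and f(pi^+) = -2*pi - 2.
By Dirichlet's theorem the series converges to their average, [(-2*pi - 1) + (-2*pi - 2)]/2 = -2*pi - 3/2.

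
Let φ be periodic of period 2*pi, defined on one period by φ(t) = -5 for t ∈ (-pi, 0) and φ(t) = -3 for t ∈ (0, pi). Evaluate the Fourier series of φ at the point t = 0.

At t = 0 the one-sided limits are φ(0^-) = -5 and φ(0^+) = -3.
By Dirichlet's theorem the series converges to their average, [(-5) + (-3)]/2 = -4.

-4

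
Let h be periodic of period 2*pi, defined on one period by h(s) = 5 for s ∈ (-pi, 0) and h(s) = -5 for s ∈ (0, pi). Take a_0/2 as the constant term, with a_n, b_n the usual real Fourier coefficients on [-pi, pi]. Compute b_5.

b_5 = 1/pi ∫_{-pi}^{pi} h(s) sin(5*s) ds.
h is odd and sin(5*s) is odd, so the integrand is even and b_5 = 2/pi ∫_0^{pi} h(s) sin(5*s) ds.
Directly, an antiderivative of (-5) sin(5*s) is cos(5*s); evaluating from 0 to pi: ∫_{0}^{pi} (-5) sin(5*s) ds = (-1) - (1) = -2.
Hence b_5 = (2/pi)·(-2) = -4/pi.

-4/pi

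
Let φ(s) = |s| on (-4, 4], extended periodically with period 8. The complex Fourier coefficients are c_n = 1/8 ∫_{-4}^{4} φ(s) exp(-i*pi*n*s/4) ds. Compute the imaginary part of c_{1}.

0

Since φ is real-valued, Im(c_{1}) = -1/8 ∫_{-4}^{4} φ(s) sin(pi*s/4) ds = -b_{1}/2.
(φ is even, so the integrand is odd over a symmetric interval and the integral vanishes.)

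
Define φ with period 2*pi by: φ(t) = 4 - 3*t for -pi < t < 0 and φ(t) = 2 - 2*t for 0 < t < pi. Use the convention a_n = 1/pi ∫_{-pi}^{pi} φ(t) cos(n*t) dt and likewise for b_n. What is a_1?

-2/pi

a_1 = 1/pi ∫_{-pi}^{pi} φ(t) cos(t) dt.
Split the integral at the breakpoints.
Integrating by parts (boundary term plus one more integral), an antiderivative of (4 - 3*t) cos(t) is -3*t*sin(t) + 4*sin(t) - 3*cos(t); evaluating from -pi to 0: ∫_{-pi}^{0} (4 - 3*t) cos(t) dt = (-3) - (3) = -6.
Integrating by parts (boundary term plus one more integral), an antiderivative of (2 - 2*t) cos(t) is -2*t*sin(t) + 2*sin(t) - 2*cos(t); evaluating from 0 to pi: ∫_{0}^{pi} (2 - 2*t) cos(t) dt = (2) - (-2) = 4.
Summing the pieces and multiplying by (1/pi) gives a_1 = -2/pi.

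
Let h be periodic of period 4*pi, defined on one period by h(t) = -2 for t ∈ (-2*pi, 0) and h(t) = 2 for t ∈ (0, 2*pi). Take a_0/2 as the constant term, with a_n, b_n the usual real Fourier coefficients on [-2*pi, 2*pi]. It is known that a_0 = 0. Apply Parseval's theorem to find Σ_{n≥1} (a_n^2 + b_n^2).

Parseval: a_0^2/2 + Σ_{n≥1} (a_n^2+b_n^2) = (1/(2*pi)) ∫_{-2*pi}^{2*pi} h(t)^2 dt = 8.
Subtract a_0^2/2 = 0: Σ (a_n^2+b_n^2) = 8.

8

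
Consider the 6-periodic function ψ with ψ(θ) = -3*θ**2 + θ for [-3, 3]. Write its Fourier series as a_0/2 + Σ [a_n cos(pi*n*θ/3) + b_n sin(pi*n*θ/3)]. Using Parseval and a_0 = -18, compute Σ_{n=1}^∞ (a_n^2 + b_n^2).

678/5

Parseval: a_0^2/2 + Σ_{n≥1} (a_n^2+b_n^2) = 1/3 ∫_{-3}^{3} ψ(θ)^2 dθ = 1488/5.
Subtract a_0^2/2 = 162: Σ (a_n^2+b_n^2) = 678/5.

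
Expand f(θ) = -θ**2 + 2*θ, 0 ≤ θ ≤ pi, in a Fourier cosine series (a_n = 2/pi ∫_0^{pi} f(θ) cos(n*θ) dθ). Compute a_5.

4*(-2 + pi)/(25*pi)

a_5 = 2/pi ∫_0^{pi} (-θ**2 + 2*θ) cos(5*θ) dθ.
Integrating by parts twice (tabular method), an antiderivative of (-θ**2 + 2*θ) cos(5*θ) is -θ**2*sin(5*θ)/5 + 2*θ*sin(5*θ)/5 - 2*θ*cos(5*θ)/25 + 2*sin(5*θ)/125 + 2*cos(5*θ)/25; evaluating from 0 to pi: ∫_{0}^{pi} (-θ**2 + 2*θ) cos(5*θ) dθ = (-2/25 + 2*pi/25) - (2/25) = -4/25 + 2*pi/25.
Hence a_5 = (2/pi)·(-4/25 + 2*pi/25) = 4*(-2 + pi)/(25*pi).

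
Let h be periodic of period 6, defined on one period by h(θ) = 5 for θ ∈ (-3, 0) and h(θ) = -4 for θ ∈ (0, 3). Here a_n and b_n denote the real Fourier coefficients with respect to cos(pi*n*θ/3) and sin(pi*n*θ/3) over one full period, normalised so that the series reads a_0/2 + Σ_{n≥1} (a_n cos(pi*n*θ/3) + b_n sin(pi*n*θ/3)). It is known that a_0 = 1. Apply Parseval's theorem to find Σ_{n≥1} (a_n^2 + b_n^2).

81/2

Parseval: a_0^2/2 + Σ_{n≥1} (a_n^2+b_n^2) = 1/3 ∫_{-3}^{3} h(θ)^2 dθ = 41.
Subtract a_0^2/2 = 1/2: Σ (a_n^2+b_n^2) = 81/2.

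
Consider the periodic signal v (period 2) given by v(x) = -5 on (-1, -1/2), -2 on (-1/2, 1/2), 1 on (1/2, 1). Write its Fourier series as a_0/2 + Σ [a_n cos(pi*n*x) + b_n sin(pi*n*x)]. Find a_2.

0

a_2 = ∫_{-1}^{1} v(x) cos(2*pi*x) dx.
Split the integral at the breakpoints.
Directly, an antiderivative of (-5) cos(2*pi*x) is -5*sin(2*pi*x)/(2*pi); evaluating from -1 to -1/2: ∫_{-1}^{-1/2} (-5) cos(2*pi*x) dx = (0) - (0) = 0.
Directly, an antiderivative of (-2) cos(2*pi*x) is -sin(2*pi*x)/pi; evaluating from -1/2 to 1/2: ∫_{-1/2}^{1/2} (-2) cos(2*pi*x) dx = (0) - (0) = 0.
Directly, an antiderivative of (1) cos(2*pi*x) is sin(2*pi*x)/(2*pi); evaluating from 1/2 to 1: ∫_{1/2}^{1} (1) cos(2*pi*x) dx = (0) - (0) = 0.
Summing the pieces gives a_2 = 0.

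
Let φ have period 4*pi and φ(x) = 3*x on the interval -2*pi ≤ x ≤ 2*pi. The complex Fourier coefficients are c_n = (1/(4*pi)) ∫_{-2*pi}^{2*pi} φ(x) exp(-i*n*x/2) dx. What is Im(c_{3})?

-2

Since φ is real-valued, Im(c_{3}) = -(1/(4*pi)) ∫_{-2*pi}^{2*pi} φ(x) sin(3*x/2) dx = -b_{3}/2.
φ is odd and sin(3*x/2) is odd, so the integrand is even: ∫_{-2*pi}^{2*pi} φ(x) sin(3*x/2) dx = 2∫_0^{2*pi} φ(x) sin(3*x/2) dx.
Integrating by parts (boundary term plus one more integral), an antiderivative of (3*x) sin(3*x/2) is -2*x*cos(3*x/2) + 4*sin(3*x/2)/3; evaluating from 0 to 2*pi: ∫_{0}^{2*pi} (3*x) sin(3*x/2) dx = (4*pi) - (0) = 4*pi.
So ∫_{-2*pi}^{2*pi} φ(x) sin(3*x/2) dx = 8*pi.
Hence Im(c_{3}) = (-1/(4*pi))·(8*pi) = -2.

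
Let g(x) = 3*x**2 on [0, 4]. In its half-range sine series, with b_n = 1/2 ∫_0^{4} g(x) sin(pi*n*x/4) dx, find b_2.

-48/pi

b_2 = 1/2 ∫_0^{4} (3*x**2) sin(pi*x/2) dx.
Integrating by parts twice (tabular method), an antiderivative of (3*x**2) sin(pi*x/2) is -6*x**2*cos(pi*x/2)/pi + 24*x*sin(pi*x/2)/pi**2 + 48*cos(pi*x/2)/pi**3; evaluating from 0 to 4: ∫_{0}^{4} (3*x**2) sin(pi*x/2) dx = (-96/pi + 48/pi**3) - (48/pi**3) = -96/pi.
Hence b_2 = (1/2)·(-96/pi) = -48/pi.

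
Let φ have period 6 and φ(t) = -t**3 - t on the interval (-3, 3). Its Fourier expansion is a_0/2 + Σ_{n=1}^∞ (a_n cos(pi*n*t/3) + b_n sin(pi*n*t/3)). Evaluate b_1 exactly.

-60/pi + 324/pi**3

b_1 = 1/3 ∫_{-3}^{3} φ(t) sin(pi*t/3) dt.
φ is odd and sin(pi*t/3) is odd, so the integrand is even and b_1 = 2/3 ∫_0^{3} φ(t) sin(pi*t/3) dt.
Integrating by parts three times (tabular method), an antiderivative of (-t**3 - t) sin(pi*t/3) is 3*t**3*cos(pi*t/3)/pi - 27*t**2*sin(pi*t/3)/pi**2 - 162*t*cos(pi*t/3)/pi**3 + 3*t*cos(pi*t/3)/pi - 9*sin(pi*t/3)/pi**2 + 486*sin(pi*t/3)/pi**4; evaluating from 0 to 3: ∫_{0}^{3} (-t**3 - t) sin(pi*t/3) dt = (-90/pi + 486/pi**3) - (0) = -90/pi + 486/pi**3.
Hence b_1 = (2/3)·(-90/pi + 486/pi**3) = -60/pi + 324/pi**3.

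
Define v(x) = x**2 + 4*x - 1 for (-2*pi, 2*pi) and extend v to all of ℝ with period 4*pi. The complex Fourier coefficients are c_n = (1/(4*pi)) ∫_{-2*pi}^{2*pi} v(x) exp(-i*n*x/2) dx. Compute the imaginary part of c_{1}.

Since v is real-valued, Im(c_{1}) = -(1/(4*pi)) ∫_{-2*pi}^{2*pi} v(x) sin(x/2) dx = -b_{1}/2.
Integrating by parts twice (tabular method), an antiderivative of (x**2 + 4*x - 1) sin(x/2) is -2*x**2*cos(x/2) + 8*x*sin(x/2) - 8*x*cos(x/2) + 16*sin(x/2) + 18*cos(x/2); evaluating from -2*pi to 2*pi: ∫_{-2*pi}^{2*pi} (x**2 + 4*x - 1) sin(x/2) dx = (-18 + 16*pi + 8*pi**2) - (-16*pi - 18 + 8*pi**2) = 32*pi.
Hence Im(c_{1}) = (-1/(4*pi))·(32*pi) = -8.

-8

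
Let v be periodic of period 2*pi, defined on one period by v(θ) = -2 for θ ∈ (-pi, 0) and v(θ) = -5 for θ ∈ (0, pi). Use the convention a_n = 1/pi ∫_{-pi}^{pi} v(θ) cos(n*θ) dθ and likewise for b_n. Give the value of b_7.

b_7 = 1/pi ∫_{-pi}^{pi} v(θ) sin(7*θ) dθ.
Split the integral at the breakpoints.
Directly, an antiderivative of (-2) sin(7*θ) is 2*cos(7*θ)/7; evaluating from -pi to 0: ∫_{-pi}^{0} (-2) sin(7*θ) dθ = (2/7) - (-2/7) = 4/7.
Directly, an antiderivative of (-5) sin(7*θ) is 5*cos(7*θ)/7; evaluating from 0 to pi: ∫_{0}^{pi} (-5) sin(7*θ) dθ = (-5/7) - (5/7) = -10/7.
Summing the pieces and multiplying by (1/pi) gives b_7 = -6/(7*pi).

-6/(7*pi)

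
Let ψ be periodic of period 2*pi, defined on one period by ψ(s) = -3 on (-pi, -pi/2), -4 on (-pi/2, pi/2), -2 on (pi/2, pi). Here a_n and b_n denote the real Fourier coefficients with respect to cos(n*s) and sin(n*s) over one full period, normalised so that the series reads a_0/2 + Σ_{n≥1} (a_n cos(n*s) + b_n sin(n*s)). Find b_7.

b_7 = 1/pi ∫_{-pi}^{pi} ψ(s) sin(7*s) ds.
Split the integral at the breakpoints.
Directly, an antiderivative of (-3) sin(7*s) is 3*cos(7*s)/7; evaluating from -pi to -pi/2: ∫_{-pi}^{-pi/2} (-3) sin(7*s) ds = (0) - (-3/7) = 3/7.
Directly, an antiderivative of (-4) sin(7*s) is 4*cos(7*s)/7; evaluating from -pi/2 to pi/2: ∫_{-pi/2}^{pi/2} (-4) sin(7*s) ds = (0) - (0) = 0.
Directly, an antiderivative of (-2) sin(7*s) is 2*cos(7*s)/7; evaluating from pi/2 to pi: ∫_{pi/2}^{pi} (-2) sin(7*s) ds = (-2/7) - (0) = -2/7.
Summing the pieces and multiplying by (1/pi) gives b_7 = 1/(7*pi).

1/(7*pi)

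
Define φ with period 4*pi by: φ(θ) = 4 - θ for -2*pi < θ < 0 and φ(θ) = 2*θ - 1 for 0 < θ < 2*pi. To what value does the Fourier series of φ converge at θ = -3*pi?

θ = -3*pi differs from θ = pi by -1 full period(s), and the series is 4*pi-periodic.
φ is continuous at θ = pi with value -1 + 2*pi, so the series converges to -1 + 2*pi there.

-1 + 2*pi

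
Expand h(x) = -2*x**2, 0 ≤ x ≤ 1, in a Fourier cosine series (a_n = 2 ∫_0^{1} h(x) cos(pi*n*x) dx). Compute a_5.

a_5 = 2 ∫_0^{1} (-2*x**2) cos(5*pi*x) dx.
Integrating by parts twice (tabular method), an antiderivative of (-2*x**2) cos(5*pi*x) is -2*x**2*sin(5*pi*x)/(5*pi) - 4*x*cos(5*pi*x)/(25*pi**2) + 4*sin(5*pi*x)/(125*pi**3); evaluating from 0 to 1: ∫_{0}^{1} (-2*x**2) cos(5*pi*x) dx = (4/(25*pi**2)) - (0) = 4/(25*pi**2).
Hence a_5 = 2·(4/(25*pi**2)) = 8/(25*pi**2).

8/(25*pi**2)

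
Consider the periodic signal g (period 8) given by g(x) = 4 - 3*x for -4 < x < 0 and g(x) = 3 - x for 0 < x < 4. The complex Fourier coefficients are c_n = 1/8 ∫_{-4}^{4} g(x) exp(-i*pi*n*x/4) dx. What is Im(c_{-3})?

-3/pi

Since g is real-valued, Im(c_{-3}) = -1/8 ∫_{-4}^{4} g(x) sin(-3*pi*x/4) dx = b_{3}/2.
Split the integral at the breakpoints.
Integrating by parts (boundary term plus one more integral), an antiderivative of (4 - 3*x) sin(-3*pi*x/4) is -4*x*cos(3*pi*x/4)/pi + 16*sin(3*pi*x/4)/(3*pi**2) + 16*cos(3*pi*x/4)/(3*pi); evaluating from -4 to 0: ∫_{-4}^{0} (4 - 3*x) sin(-3*pi*x/4) dx = (16/(3*pi)) - (-64/(3*pi)) = 80/(3*pi).
Integrating by parts (boundary term plus one more integral), an antiderivative of (3 - x) sin(-3*pi*x/4) is -4*x*cos(3*pi*x/4)/(3*pi) + 16*sin(3*pi*x/4)/(9*pi**2) + 4*cos(3*pi*x/4)/pi; evaluating from 0 to 4: ∫_{0}^{4} (3 - x) sin(-3*pi*x/4) dx = (4/(3*pi)) - (4/pi) = -8/(3*pi).
So ∫_{-4}^{4} g(x) sin(-3*pi*x/4) dx = 24/pi.
Hence Im(c_{-3}) = (-1/8)·(24/pi) = -3/pi.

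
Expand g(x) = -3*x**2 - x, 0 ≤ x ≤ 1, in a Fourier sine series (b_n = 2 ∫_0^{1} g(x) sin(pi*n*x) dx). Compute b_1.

-8/pi + 24/pi**3

b_1 = 2 ∫_0^{1} (-3*x**2 - x) sin(pi*x) dx.
Integrating by parts twice (tabular method), an antiderivative of (-3*x**2 - x) sin(pi*x) is 3*x**2*cos(pi*x)/pi - 6*x*sin(pi*x)/pi**2 + x*cos(pi*x)/pi - sin(pi*x)/pi**2 - 6*cos(pi*x)/pi**3; evaluating from 0 to 1: ∫_{0}^{1} (-3*x**2 - x) sin(pi*x) dx = (-4/pi + 6/pi**3) - (-6/pi**3) = -4/pi + 12/pi**3.
Hence b_1 = 2·(-4/pi + 12/pi**3) = -8/pi + 24/pi**3.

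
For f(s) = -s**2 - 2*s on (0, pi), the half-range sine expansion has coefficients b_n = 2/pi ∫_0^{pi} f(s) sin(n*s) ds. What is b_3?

b_3 = 2/pi ∫_0^{pi} (-s**2 - 2*s) sin(3*s) ds.
Integrating by parts twice (tabular method), an antiderivative of (-s**2 - 2*s) sin(3*s) is s**2*cos(3*s)/3 - 2*s*sin(3*s)/9 + 2*s*cos(3*s)/3 - 2*sin(3*s)/9 - 2*cos(3*s)/27; evaluating from 0 to pi: ∫_{0}^{pi} (-s**2 - 2*s) sin(3*s) ds = (-pi**2/3 - 2*pi/3 + 2/27) - (-2/27) = -pi**2/3 - 2*pi/3 + 4/27.
Hence b_3 = (2/pi)·(-pi**2/3 - 2*pi/3 + 4/27) = 2*(-9*pi**2 - 18*pi + 4)/(27*pi).

2*(-9*pi**2 - 18*pi + 4)/(27*pi)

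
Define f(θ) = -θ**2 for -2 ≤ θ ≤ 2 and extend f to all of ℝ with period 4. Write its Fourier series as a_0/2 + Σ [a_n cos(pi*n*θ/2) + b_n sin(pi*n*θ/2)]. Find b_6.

b_6 = 1/2 ∫_{-2}^{2} f(θ) sin(3*pi*θ) dθ.
f is even and sin(3*pi*θ) is odd, so the integrand is odd over a symmetric interval and the integral vanishes.

0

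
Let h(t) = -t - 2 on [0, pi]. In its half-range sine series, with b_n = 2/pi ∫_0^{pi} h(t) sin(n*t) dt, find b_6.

b_6 = 2/pi ∫_0^{pi} (-t - 2) sin(6*t) dt.
Integrating by parts (boundary term plus one more integral), an antiderivative of (-t - 2) sin(6*t) is t*cos(6*t)/6 - sin(6*t)/36 + cos(6*t)/3; evaluating from 0 to pi: ∫_{0}^{pi} (-t - 2) sin(6*t) dt = (1/3 + pi/6) - (1/3) = pi/6.
Hence b_6 = (2/pi)·(pi/6) = 1/3.

1/3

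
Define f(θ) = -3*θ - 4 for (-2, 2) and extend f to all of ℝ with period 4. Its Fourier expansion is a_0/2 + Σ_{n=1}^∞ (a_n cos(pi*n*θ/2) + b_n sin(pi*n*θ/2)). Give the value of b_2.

6/pi

b_2 = 1/2 ∫_{-2}^{2} f(θ) sin(pi*θ) dθ.
Integrating by parts (boundary term plus one more integral), an antiderivative of (-3*θ - 4) sin(pi*θ) is 3*θ*cos(pi*θ)/pi - 3*sin(pi*θ)/pi**2 + 4*cos(pi*θ)/pi; evaluating from -2 to 2: ∫_{-2}^{2} (-3*θ - 4) sin(pi*θ) dθ = (10/pi) - (-2/pi) = 12/pi.
Hence b_2 = (1/2)·(12/pi) = 6/pi.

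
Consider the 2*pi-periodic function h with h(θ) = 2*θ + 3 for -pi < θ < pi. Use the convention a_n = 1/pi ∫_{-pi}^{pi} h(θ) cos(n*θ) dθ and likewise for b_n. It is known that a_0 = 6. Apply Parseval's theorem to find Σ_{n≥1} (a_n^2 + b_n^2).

Parseval: a_0^2/2 + Σ_{n≥1} (a_n^2+b_n^2) = 1/pi ∫_{-pi}^{pi} h(θ)^2 dθ = 18 + 8*pi**2/3.
Subtract a_0^2/2 = 18: Σ (a_n^2+b_n^2) = 8*pi**2/3.

8*pi**2/3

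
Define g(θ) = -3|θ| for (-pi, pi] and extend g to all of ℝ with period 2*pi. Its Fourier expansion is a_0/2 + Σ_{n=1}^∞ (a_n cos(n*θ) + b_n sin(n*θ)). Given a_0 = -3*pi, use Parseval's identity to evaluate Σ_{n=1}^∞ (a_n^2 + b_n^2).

3*pi**2/2

Parseval: a_0^2/2 + Σ_{n≥1} (a_n^2+b_n^2) = 1/pi ∫_{-pi}^{pi} g(θ)^2 dθ = 6*pi**2.
Subtract a_0^2/2 = 9*pi**2/2: Σ (a_n^2+b_n^2) = 3*pi**2/2.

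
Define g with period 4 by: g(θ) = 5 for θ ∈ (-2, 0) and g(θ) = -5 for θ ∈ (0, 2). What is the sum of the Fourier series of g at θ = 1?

-5

g is continuous at θ = 1 with value -5, so the series converges to -5 there.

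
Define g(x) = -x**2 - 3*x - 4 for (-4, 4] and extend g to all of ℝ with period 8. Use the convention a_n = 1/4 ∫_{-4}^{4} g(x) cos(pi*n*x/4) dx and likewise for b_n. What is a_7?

64/(49*pi**2)

a_7 = 1/4 ∫_{-4}^{4} g(x) cos(7*pi*x/4) dx.
Integrating by parts twice (tabular method), an antiderivative of (-x**2 - 3*x - 4) cos(7*pi*x/4) is -4*x**2*sin(7*pi*x/4)/(7*pi) - 12*x*sin(7*pi*x/4)/(7*pi) - 32*x*cos(7*pi*x/4)/(49*pi**2) - 16*sin(7*pi*x/4)/(7*pi) + 128*sin(7*pi*x/4)/(343*pi**3) - 48*cos(7*pi*x/4)/(49*pi**2); evaluating from -4 to 4: ∫_{-4}^{4} (-x**2 - 3*x - 4) cos(7*pi*x/4) dx = (176/(49*pi**2)) - (-80/(49*pi**2)) = 256/(49*pi**2).
Hence a_7 = (1/4)·(256/(49*pi**2)) = 64/(49*pi**2).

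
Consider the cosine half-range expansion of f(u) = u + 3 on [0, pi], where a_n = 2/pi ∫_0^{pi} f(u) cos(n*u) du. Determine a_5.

a_5 = 2/pi ∫_0^{pi} (u + 3) cos(5*u) du.
Integrating by parts (boundary term plus one more integral), an antiderivative of (u + 3) cos(5*u) is u*sin(5*u)/5 + 3*sin(5*u)/5 + cos(5*u)/25; evaluating from 0 to pi: ∫_{0}^{pi} (u + 3) cos(5*u) du = (-1/25) - (1/25) = -2/25.
Hence a_5 = (2/pi)·(-2/25) = -4/(25*pi).

-4/(25*pi)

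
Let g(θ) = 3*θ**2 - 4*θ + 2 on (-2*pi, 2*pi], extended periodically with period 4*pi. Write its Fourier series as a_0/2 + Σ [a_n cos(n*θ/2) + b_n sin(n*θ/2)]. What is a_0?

a_0 = (1/(2*pi)) ∫_{-2*pi}^{2*pi} g(θ) dθ = (1/(2*pi)) · (8*pi + 16*pi**3) = 4 + 8*pi**2.

4 + 8*pi**2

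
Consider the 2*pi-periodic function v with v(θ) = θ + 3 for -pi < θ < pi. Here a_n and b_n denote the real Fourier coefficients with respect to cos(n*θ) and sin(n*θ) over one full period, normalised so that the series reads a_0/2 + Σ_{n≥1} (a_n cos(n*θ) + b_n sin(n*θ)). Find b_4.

b_4 = 1/pi ∫_{-pi}^{pi} v(θ) sin(4*θ) dθ.
Integrating by parts (boundary term plus one more integral), an antiderivative of (θ + 3) sin(4*θ) is -θ*cos(4*θ)/4 + sin(4*θ)/16 - 3*cos(4*θ)/4; evaluating from -pi to pi: ∫_{-pi}^{pi} (θ + 3) sin(4*θ) dθ = (-pi/4 - 3/4) - (-3/4 + pi/4) = -pi/2.
Hence b_4 = (1/pi)·(-pi/2) = -1/2.

-1/2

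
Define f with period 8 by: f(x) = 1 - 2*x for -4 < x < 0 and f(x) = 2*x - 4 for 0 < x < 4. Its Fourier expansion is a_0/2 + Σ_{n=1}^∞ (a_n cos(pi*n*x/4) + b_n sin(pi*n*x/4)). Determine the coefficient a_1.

a_1 = 1/4 ∫_{-4}^{4} f(x) cos(pi*x/4) dx.
Split the integral at the breakpoints.
Integrating by parts (boundary term plus one more integral), an antiderivative of (1 - 2*x) cos(pi*x/4) is -8*x*sin(pi*x/4)/pi + 4*sin(pi*x/4)/pi - 32*cos(pi*x/4)/pi**2; evaluating from -4 to 0: ∫_{-4}^{0} (1 - 2*x) cos(pi*x/4) dx = (-32/pi**2) - (32/pi**2) = -64/pi**2.
Integrating by parts (boundary term plus one more integral), an antiderivative of (2*x - 4) cos(pi*x/4) is 8*x*sin(pi*x/4)/pi - 16*sin(pi*x/4)/pi + 32*cos(pi*x/4)/pi**2; evaluating from 0 to 4: ∫_{0}^{4} (2*x - 4) cos(pi*x/4) dx = (-32/pi**2) - (32/pi**2) = -64/pi**2.
Summing the pieces and multiplying by (1/4) gives a_1 = -32/pi**2.

-32/pi**2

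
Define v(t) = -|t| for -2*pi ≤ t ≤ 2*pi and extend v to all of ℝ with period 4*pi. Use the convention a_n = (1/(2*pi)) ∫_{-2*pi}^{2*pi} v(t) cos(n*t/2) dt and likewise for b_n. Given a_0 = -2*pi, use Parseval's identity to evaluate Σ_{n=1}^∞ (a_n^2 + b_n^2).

Parseval: a_0^2/2 + Σ_{n≥1} (a_n^2+b_n^2) = (1/(2*pi)) ∫_{-2*pi}^{2*pi} v(t)^2 dt = 8*pi**2/3.
Subtract a_0^2/2 = 2*pi**2: Σ (a_n^2+b_n^2) = 2*pi**2/3.

2*pi**2/3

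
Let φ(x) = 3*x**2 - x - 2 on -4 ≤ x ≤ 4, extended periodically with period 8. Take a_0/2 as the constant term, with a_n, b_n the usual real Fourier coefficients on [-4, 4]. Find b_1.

b_1 = 1/4 ∫_{-4}^{4} φ(x) sin(pi*x/4) dx.
Integrating by parts twice (tabular method), an antiderivative of (3*x**2 - x - 2) sin(pi*x/4) is -12*x**2*cos(pi*x/4)/pi + 96*x*sin(pi*x/4)/pi**2 + 4*x*cos(pi*x/4)/pi - 16*sin(pi*x/4)/pi**2 + 8*cos(pi*x/4)/pi + 384*cos(pi*x/4)/pi**3; evaluating from -4 to 4: ∫_{-4}^{4} (3*x**2 - x - 2) sin(pi*x/4) dx = (-384/pi**3 + 168/pi) - (-384/pi**3 + 200/pi) = -32/pi.
Hence b_1 = (1/4)·(-32/pi) = -8/pi.

-8/pi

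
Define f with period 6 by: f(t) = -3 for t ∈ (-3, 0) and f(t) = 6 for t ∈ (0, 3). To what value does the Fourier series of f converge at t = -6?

3/2

t = -6 differs from t = 0 by -1 full period(s), and the series is 6-periodic.
At t = 0 the one-sided limits are f(0^-) = -3 and f(0^+) = 6.
By Dirichlet's theorem the series converges to their average, [(-3) + (6)]/2 = 3/2.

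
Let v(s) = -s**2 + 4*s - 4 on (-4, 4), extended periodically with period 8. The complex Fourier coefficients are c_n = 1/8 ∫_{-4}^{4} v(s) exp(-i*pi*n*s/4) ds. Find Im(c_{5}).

Since v is real-valued, Im(c_{5}) = -1/8 ∫_{-4}^{4} v(s) sin(5*pi*s/4) ds = -b_{5}/2.
Integrating by parts twice (tabular method), an antiderivative of (-s**2 + 4*s - 4) sin(5*pi*s/4) is 4*s**2*cos(5*pi*s/4)/(5*pi) - 32*s*sin(5*pi*s/4)/(25*pi**2) - 16*s*cos(5*pi*s/4)/(5*pi) + 64*sin(5*pi*s/4)/(25*pi**2) - 128*cos(5*pi*s/4)/(125*pi**3) + 16*cos(5*pi*s/4)/(5*pi); evaluating from -4 to 4: ∫_{-4}^{4} (-s**2 + 4*s - 4) sin(5*pi*s/4) ds = (16*(8 - 25*pi**2)/(125*pi**3)) - (16*(8 - 225*pi**2)/(125*pi**3)) = 128/(5*pi).
Hence Im(c_{5}) = (-1/8)·(128/(5*pi)) = -16/(5*pi).

-16/(5*pi)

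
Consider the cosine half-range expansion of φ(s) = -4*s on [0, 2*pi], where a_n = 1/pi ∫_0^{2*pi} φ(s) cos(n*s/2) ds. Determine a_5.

32/(25*pi)

a_5 = 1/pi ∫_0^{2*pi} (-4*s) cos(5*s/2) ds.
Integrating by parts (boundary term plus one more integral), an antiderivative of (-4*s) cos(5*s/2) is -8*s*sin(5*s/2)/5 - 16*cos(5*s/2)/25; evaluating from 0 to 2*pi: ∫_{0}^{2*pi} (-4*s) cos(5*s/2) ds = (16/25) - (-16/25) = 32/25.
Hence a_5 = (1/pi)·(32/25) = 32/(25*pi).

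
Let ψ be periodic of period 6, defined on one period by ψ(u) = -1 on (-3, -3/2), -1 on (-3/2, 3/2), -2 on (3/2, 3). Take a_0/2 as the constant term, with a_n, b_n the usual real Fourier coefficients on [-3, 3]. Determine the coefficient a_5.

1/(5*pi)

a_5 = 1/3 ∫_{-3}^{3} ψ(u) cos(5*pi*u/3) du.
Split the integral at the breakpoints.
Directly, an antiderivative of (-1) cos(5*pi*u/3) is -3*sin(5*pi*u/3)/(5*pi); evaluating from -3 to -3/2: ∫_{-3}^{-3/2} (-1) cos(5*pi*u/3) du = (3/(5*pi)) - (0) = 3/(5*pi).
Directly, an antiderivative of (-1) cos(5*pi*u/3) is -3*sin(5*pi*u/3)/(5*pi); evaluating from -3/2 to 3/2: ∫_{-3/2}^{3/2} (-1) cos(5*pi*u/3) du = (-3/(5*pi)) - (3/(5*pi)) = -6/(5*pi).
Directly, an antiderivative of (-2) cos(5*pi*u/3) is -6*sin(5*pi*u/3)/(5*pi); evaluating from 3/2 to 3: ∫_{3/2}^{3} (-2) cos(5*pi*u/3) du = (0) - (-6/(5*pi)) = 6/(5*pi).
Summing the pieces and multiplying by (1/3) gives a_5 = 1/(5*pi).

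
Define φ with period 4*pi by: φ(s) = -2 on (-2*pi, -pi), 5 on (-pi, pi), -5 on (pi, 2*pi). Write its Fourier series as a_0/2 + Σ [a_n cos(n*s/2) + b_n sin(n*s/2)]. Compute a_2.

a_2 = (1/(2*pi)) ∫_{-2*pi}^{2*pi} φ(s) cos(s) ds.
Split the integral at the breakpoints.
Directly, an antiderivative of (-2) cos(s) is -2*sin(s); evaluating from -2*pi to -pi: ∫_{-2*pi}^{-pi} (-2) cos(s) ds = (0) - (0) = 0.
Directly, an antiderivative of (5) cos(s) is 5*sin(s); evaluating from -pi to pi: ∫_{-pi}^{pi} (5) cos(s) ds = (0) - (0) = 0.
Directly, an antiderivative of (-5) cos(s) is -5*sin(s); evaluating from pi to 2*pi: ∫_{pi}^{2*pi} (-5) cos(s) ds = (0) - (0) = 0.
Summing the pieces and multiplying by (1/(2*pi)) gives a_2 = 0.

0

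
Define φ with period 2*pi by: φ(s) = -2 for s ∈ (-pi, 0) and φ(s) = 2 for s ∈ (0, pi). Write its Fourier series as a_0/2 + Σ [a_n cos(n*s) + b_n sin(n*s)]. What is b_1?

b_1 = 1/pi ∫_{-pi}^{pi} φ(s) sin(s) ds.
φ is odd and sin(s) is odd, so the integrand is even and b_1 = 2/pi ∫_0^{pi} φ(s) sin(s) ds.
Directly, an antiderivative of (2) sin(s) is -2*cos(s); evaluating from 0 to pi: ∫_{0}^{pi} (2) sin(s) ds = (2) - (-2) = 4.
Hence b_1 = (2/pi)·(4) = 8/pi.

8/pi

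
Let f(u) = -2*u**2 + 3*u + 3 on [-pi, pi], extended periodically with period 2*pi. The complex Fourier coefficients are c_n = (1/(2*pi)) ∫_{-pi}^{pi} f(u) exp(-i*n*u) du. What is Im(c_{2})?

3/2

Since f is real-valued, Im(c_{2}) = -(1/(2*pi)) ∫_{-pi}^{pi} f(u) sin(2*u) du = -b_{2}/2.
Integrating by parts twice (tabular method), an antiderivative of (-2*u**2 + 3*u + 3) sin(2*u) is u**2*cos(2*u) - u*sin(2*u) - 3*u*cos(2*u)/2 + 3*sin(2*u)/4 - 2*cos(2*u); evaluating from -pi to pi: ∫_{-pi}^{pi} (-2*u**2 + 3*u + 3) sin(2*u) du = (-3*pi/2 - 2 + pi**2) - (-2 + 3*pi/2 + pi**2) = -3*pi.
Hence Im(c_{2}) = (-1/(2*pi))·(-3*pi) = 3/2.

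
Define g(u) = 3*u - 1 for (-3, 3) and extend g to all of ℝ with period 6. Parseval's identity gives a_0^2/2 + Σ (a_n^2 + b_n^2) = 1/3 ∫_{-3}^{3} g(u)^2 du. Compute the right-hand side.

1/3 ∫_{-3}^{3} g(u)^2 du = 1/3 · (168) = 56.

56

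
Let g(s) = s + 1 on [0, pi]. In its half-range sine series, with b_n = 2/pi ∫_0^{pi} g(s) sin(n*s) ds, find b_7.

2*(2 + pi)/(7*pi)

b_7 = 2/pi ∫_0^{pi} (s + 1) sin(7*s) ds.
Integrating by parts (boundary term plus one more integral), an antiderivative of (s + 1) sin(7*s) is -s*cos(7*s)/7 + sin(7*s)/49 - cos(7*s)/7; evaluating from 0 to pi: ∫_{0}^{pi} (s + 1) sin(7*s) ds = (1/7 + pi/7) - (-1/7) = 2/7 + pi/7.
Hence b_7 = (2/pi)·(2/7 + pi/7) = 2*(2 + pi)/(7*pi).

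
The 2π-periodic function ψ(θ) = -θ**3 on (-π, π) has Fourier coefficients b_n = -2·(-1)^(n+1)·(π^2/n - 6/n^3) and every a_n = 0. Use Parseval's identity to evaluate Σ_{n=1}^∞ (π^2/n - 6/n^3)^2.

Parseval: Σ b_n^2 = (1/π) ∫_{-π}^{π} ψ(θ)^2 dθ = 2*pi**6/7.
b_n^2 = 4·(π^2/n - 6/n^3)^2, so the sum equals (2*pi**6/7)/4 = pi**6/14.

pi**6/14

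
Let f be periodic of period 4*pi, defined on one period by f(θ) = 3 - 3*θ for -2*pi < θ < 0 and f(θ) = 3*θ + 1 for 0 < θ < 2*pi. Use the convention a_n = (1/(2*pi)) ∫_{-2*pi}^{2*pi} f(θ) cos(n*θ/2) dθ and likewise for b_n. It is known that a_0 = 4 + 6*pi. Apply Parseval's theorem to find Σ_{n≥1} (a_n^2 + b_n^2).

2 + 6*pi**2

Parseval: a_0^2/2 + Σ_{n≥1} (a_n^2+b_n^2) = (1/(2*pi)) ∫_{-2*pi}^{2*pi} f(θ)^2 dθ = 10 + 24*pi + 24*pi**2.
Subtract a_0^2/2 = 2*(2 + 3*pi)**2: Σ (a_n^2+b_n^2) = 2 + 6*pi**2.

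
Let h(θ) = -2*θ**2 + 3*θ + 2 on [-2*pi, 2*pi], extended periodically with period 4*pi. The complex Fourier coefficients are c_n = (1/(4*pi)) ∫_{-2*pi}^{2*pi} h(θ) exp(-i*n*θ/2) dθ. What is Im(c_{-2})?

Since h is real-valued, Im(c_{-2}) = -(1/(4*pi)) ∫_{-2*pi}^{2*pi} h(θ) sin(-θ) dθ = b_{2}/2.
Integrating by parts twice (tabular method), an antiderivative of (-2*θ**2 + 3*θ + 2) sin(-θ) is -2*θ**2*cos(θ) + 4*θ*sin(θ) + 3*θ*cos(θ) - 3*sin(θ) + 6*cos(θ); evaluating from -2*pi to 2*pi: ∫_{-2*pi}^{2*pi} (-2*θ**2 + 3*θ + 2) sin(-θ) dθ = (-8*pi**2 + 6 + 6*pi) - (-8*pi**2 - 6*pi + 6) = 12*pi.
Hence Im(c_{-2}) = (-1/(4*pi))·(12*pi) = -3.

-3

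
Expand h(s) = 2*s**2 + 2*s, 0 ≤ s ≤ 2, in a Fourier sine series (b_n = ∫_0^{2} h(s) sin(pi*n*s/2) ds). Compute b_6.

-4/pi

b_6 = ∫_0^{2} (2*s**2 + 2*s) sin(3*pi*s) ds.
Integrating by parts twice (tabular method), an antiderivative of (2*s**2 + 2*s) sin(3*pi*s) is -2*s**2*cos(3*pi*s)/(3*pi) + 4*s*sin(3*pi*s)/(9*pi**2) - 2*s*cos(3*pi*s)/(3*pi) + 2*sin(3*pi*s)/(9*pi**2) + 4*cos(3*pi*s)/(27*pi**3); evaluating from 0 to 2: ∫_{0}^{2} (2*s**2 + 2*s) sin(3*pi*s) ds = (-4/pi + 4/(27*pi**3)) - (4/(27*pi**3)) = -4/pi.
Hence b_6 = -4/pi.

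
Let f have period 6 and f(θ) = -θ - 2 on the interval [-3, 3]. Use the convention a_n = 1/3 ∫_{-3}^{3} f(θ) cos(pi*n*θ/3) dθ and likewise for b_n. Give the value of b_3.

-2/pi

b_3 = 1/3 ∫_{-3}^{3} f(θ) sin(pi*θ) dθ.
Integrating by parts (boundary term plus one more integral), an antiderivative of (-θ - 2) sin(pi*θ) is θ*cos(pi*θ)/pi - sin(pi*θ)/pi**2 + 2*cos(pi*θ)/pi; evaluating from -3 to 3: ∫_{-3}^{3} (-θ - 2) sin(pi*θ) dθ = (-5/pi) - (1/pi) = -6/pi.
Hence b_3 = (1/3)·(-6/pi) = -2/pi.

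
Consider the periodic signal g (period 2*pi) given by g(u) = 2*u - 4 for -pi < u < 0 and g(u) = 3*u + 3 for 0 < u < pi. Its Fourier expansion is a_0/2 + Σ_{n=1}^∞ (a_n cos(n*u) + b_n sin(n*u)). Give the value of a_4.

0

a_4 = 1/pi ∫_{-pi}^{pi} g(u) cos(4*u) du.
Split the integral at the breakpoints.
Integrating by parts (boundary term plus one more integral), an antiderivative of (2*u - 4) cos(4*u) is u*sin(4*u)/2 - sin(4*u) + cos(4*u)/8; evaluating from -pi to 0: ∫_{-pi}^{0} (2*u - 4) cos(4*u) du = (1/8) - (1/8) = 0.
Integrating by parts (boundary term plus one more integral), an antiderivative of (3*u + 3) cos(4*u) is 3*u*sin(4*u)/4 + 3*sin(4*u)/4 + 3*cos(4*u)/16; evaluating from 0 to pi: ∫_{0}^{pi} (3*u + 3) cos(4*u) du = (3/16) - (3/16) = 0.
Summing the pieces and multiplying by (1/pi) gives a_4 = 0.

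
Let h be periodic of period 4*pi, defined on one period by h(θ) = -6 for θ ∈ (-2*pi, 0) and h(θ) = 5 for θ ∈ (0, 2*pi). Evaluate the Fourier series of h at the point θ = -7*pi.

5

θ = -7*pi differs from θ = pi by -2 full period(s), and the series is 4*pi-periodic.
h is continuous at θ = pi with value 5, so the series converges to 5 there.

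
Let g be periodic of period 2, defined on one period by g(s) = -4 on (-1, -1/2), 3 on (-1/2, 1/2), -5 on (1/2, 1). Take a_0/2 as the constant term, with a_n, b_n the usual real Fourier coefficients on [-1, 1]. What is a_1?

a_1 = ∫_{-1}^{1} g(s) cos(pi*s) ds.
Split the integral at the breakpoints.
Directly, an antiderivative of (-4) cos(pi*s) is -4*sin(pi*s)/pi; evaluating from -1 to -1/2: ∫_{-1}^{-1/2} (-4) cos(pi*s) ds = (4/pi) - (0) = 4/pi.
Directly, an antiderivative of (3) cos(pi*s) is 3*sin(pi*s)/pi; evaluating from -1/2 to 1/2: ∫_{-1/2}^{1/2} (3) cos(pi*s) ds = (3/pi) - (-3/pi) = 6/pi.
Directly, an antiderivative of (-5) cos(pi*s) is -5*sin(pi*s)/pi; evaluating from 1/2 to 1: ∫_{1/2}^{1} (-5) cos(pi*s) ds = (0) - (-5/pi) = 5/pi.
Summing the pieces gives a_1 = 15/pi.

15/pi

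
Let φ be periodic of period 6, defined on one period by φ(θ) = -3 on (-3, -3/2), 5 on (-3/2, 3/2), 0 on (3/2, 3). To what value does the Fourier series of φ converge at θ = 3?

-3/2

θ = 3 differs from θ = -3 by 1 full period(s), and the series is 6-periodic.
At θ = -3 the one-sided limits are φ(-3^-) = 0 and φ(-3^+) = -3.
By Dirichlet's theorem the series converges to their average, [(0) + (-3)]/2 = -3/2.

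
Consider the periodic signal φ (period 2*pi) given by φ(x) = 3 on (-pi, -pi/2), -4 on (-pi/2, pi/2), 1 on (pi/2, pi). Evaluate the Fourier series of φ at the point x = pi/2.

-3/2

At x = pi/2 the one-sided limits are φ(pi/2^-) = -4 and φ(pi/2^+) = 1.
By Dirichlet's theorem the series converges to their average, [(-4) + (1)]/2 = -3/2.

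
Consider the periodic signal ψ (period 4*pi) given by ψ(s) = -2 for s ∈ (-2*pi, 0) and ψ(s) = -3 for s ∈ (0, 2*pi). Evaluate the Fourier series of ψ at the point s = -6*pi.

s = -6*pi differs from s = 2*pi by -2 full period(s), and the series is 4*pi-periodic.
At s = 2*pi the one-sided limits are ψ(2*pi^-) = -3 and ψ(2*pi^+) = -2.
By Dirichlet's theorem the series converges to their average, [(-3) + (-2)]/2 = -5/2.

-5/2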